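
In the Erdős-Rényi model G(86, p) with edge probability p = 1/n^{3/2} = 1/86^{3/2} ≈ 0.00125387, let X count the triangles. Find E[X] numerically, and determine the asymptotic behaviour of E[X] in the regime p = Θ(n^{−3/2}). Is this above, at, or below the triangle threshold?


Number of potential triangles: C(86, 3) = 102340.
Each occurs with probability p³ ≈ (0.00125387)³ ≈ 1.97131928e-09.
By linearity: E[X] = C(86, 3)·p³ ≈ 102340 · 1.97131928e-09 ≈ 0.000202.
Since α = 3/2 > 1, p = c/n^{3/2} = o(1/n) is below the triangle threshold p ~ 1/n. Asymptotically E[X] ~ (c³/6)·n^{3(1−α)} = (1³/6)·n^{-1.5} → 0, so by Markov's inequality G has no triangles w.h.p.

E[X] ≈ 0.000202; in regime p = Θ(1/n^{3/2}) E[X] tends to 0 (below the triangle threshold p ~ 1/n).


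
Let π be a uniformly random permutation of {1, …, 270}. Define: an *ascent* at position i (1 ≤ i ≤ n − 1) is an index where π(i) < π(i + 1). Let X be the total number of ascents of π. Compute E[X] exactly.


Write X = Σ X_I over i = 1, …, 269, with X_I the indicator of one ascent.
There are 269 indicators.
For each fixed i, the pair (π(i), π(i+1)) is a uniformly random ordered pair of distinct values from {1, …, 270}; by symmetry P[π(i) < π(i+1)] = 1/2.
By linearity: E[X] = 269 · (1/2) = (270 − 1) · (1/2) = 269/2 ≈ 134.50000.

E[X] = 269/2 = 134.50000.


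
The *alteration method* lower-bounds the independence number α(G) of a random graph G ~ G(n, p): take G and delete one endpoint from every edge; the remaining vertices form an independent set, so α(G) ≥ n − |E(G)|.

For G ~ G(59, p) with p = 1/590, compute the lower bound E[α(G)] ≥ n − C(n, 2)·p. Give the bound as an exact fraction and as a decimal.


E[|E(G)|] = C(59, 2)·p = 1711 · (1/590) = 29/10.
E[α(G)] ≥ n − E[|E(G)|] = 59 − 29/10 = 561/10.
Numerically: ≈ 56.10000.
(This is only a lower bound; the true E[α(G)] may be larger.)

E[α(G)] ≥ 561/10 ≈ 56.10000.


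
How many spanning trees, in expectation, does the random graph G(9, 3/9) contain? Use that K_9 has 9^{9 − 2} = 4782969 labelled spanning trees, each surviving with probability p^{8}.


K_9 has 9^{9 − 2} = 4782969 labelled spanning trees.
For each such spanning tree H, let X_H = 1 if all 8 edges of H are present in G. Then P[X_H = 1] = p^{8} = (1/3)^{8} = 1/6561.
By linearity of expectation: E[X] = Σ_H E[X_H] = 4782969 · p^{8} = 4782969 · 1/6561 = 729.
Numerically: E[X] ≈ 729.

E[X] = 4782969 · (1/3)^{8} = 729 ≈ 729.


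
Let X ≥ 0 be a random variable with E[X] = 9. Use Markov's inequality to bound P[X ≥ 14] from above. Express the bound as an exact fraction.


μ = E[X] = 9, a = 14.
Markov: P[X ≥ 14] ≤ μ/a = (9)/14 = 9/14.
Numerically: ≈ 0.642857.
(Since a = 14 > μ = 9.000000, the bound 9/14 is < 1 and informative.)

P[X ≥ 14] ≤ 9/14 ≈ 0.642857.


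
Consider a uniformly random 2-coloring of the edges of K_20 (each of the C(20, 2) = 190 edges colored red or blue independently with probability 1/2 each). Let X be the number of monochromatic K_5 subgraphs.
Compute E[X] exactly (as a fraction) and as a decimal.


Let X = Σ_S X_S over the C(20, 5) = 15504 subsets S of size 5, where X_S = 1 if the K_5 on S is monochromatic.
For a fixed S, the K_5 on S has C(5, 2) = 10 edges. P[all 10 edges red] = (1/2)^10, and likewise for blue, so P[monochromatic] = 2·(1/2)^10 = 2^{1 − 10} = 1/512.
By linearity of expectation: E[X] = C(20, 5) · 2^{1 − 10} = 15504 · 1/512 = 969/32.
Numerically: E[X] ≈ 30.2812.

E[X] = C(20,5)·2^(1−C(5,2)) = 969/32 ≈ 30.2812.


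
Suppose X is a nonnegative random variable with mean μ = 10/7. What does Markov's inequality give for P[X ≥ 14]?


μ = E[X] = 10/7, a = 14.
Markov: P[X ≥ 14] ≤ μ/a = (10/7)/14 = 5/49.
Numerically: ≈ 0.10204.
(Since a = 14 > μ = 1.42857, the bound 5/49 is < 1 and informative.)

P[X ≥ 14] ≤ 5/49 ≈ 0.10204.


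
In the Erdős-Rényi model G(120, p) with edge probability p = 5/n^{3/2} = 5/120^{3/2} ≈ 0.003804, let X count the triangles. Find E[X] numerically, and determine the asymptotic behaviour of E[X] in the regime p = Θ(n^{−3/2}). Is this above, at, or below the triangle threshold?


Number of potential triangles: C(120, 3) = 280840.
Each occurs with probability p³ ≈ (0.003804)³ ≈ 5.502935e-08.
By linearity: E[X] = C(120, 3)·p³ ≈ 280840 · 5.502935e-08 ≈ 0.0155.
Since α = 3/2 > 1, p = c/n^{3/2} = o(1/n) is below the triangle threshold p ~ 1/n. Asymptotically E[X] ~ (c³/6)·n^{3(1−α)} = (5³/6)·n^{-1.5} → 0, so by Markov's inequality G has no triangles w.h.p.

E[X] ≈ 0.0155; in regime p = Θ(1/n^{3/2}) E[X] tends to 0 (below the triangle threshold p ~ 1/n).


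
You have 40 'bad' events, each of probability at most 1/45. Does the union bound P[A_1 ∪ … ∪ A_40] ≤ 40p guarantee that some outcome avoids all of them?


Union bound: P[∪_{i=1}^{40} A_i] ≤ Σ_i P[A_i] ≤ 40·p = 40·(1/45) = 8/9.
Numerically: 8/9 ≈ 0.889.
Is 8/9 < 1? YES.
Since P[∪ A_i] ≤ 8/9 < 1, the complement has P[∩ A_i^c] ≥ 1 − 8/9 = 1/9 > 0, so some outcome avoids every A_i.

40·p = 8/9 ≈ 0.889; existence CERTIFIED by the union bound.


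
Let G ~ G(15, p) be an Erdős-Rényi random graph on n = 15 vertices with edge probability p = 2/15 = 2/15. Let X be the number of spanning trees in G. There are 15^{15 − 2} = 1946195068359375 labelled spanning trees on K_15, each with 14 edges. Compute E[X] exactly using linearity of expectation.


K_15 has 15^{15 − 2} = 1946195068359375 labelled spanning trees.
For each such spanning tree H, let X_H = 1 if all 14 edges of H are present in G. Then P[X_H = 1] = p^{14} = (2/15)^{14} = 16384/29192926025390625.
By linearity: E[X] = Σ_H E[X_H] = 1946195068359375 · p^{14} = 1946195068359375 · 16384/29192926025390625 = 16384/15.
Numerically: E[X] ≈ 1.09e+03.

E[X] = 1946195068359375 · (2/15)^{14} = 16384/15 ≈ 1.09e+03.


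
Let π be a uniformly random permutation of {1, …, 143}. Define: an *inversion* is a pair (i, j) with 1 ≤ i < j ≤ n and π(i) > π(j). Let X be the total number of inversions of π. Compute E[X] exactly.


Write X = Σ X_I over the C(143, 2) = 10153 pairs i < j, with X_I the indicator of one inversion.
There are 10153 indicators.
For each fixed pair i < j, the values π(i) and π(j) are two distinct elements of {1, …, 143} in uniformly random order; by symmetry P[π(i) > π(j)] = 1/2.
By linearity: E[X] = 10153 · (1/2) = C(143, 2) · (1/2) = 10153/2 = 10153/2 ≈ 5076.500.

E[X] = 10153/2 = 5076.500.


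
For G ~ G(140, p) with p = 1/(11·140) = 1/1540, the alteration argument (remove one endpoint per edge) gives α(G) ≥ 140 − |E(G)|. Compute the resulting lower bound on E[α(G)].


E[|E(G)|] = C(140, 2)·p = 9730 · (1/1540) = 139/22.
E[α(G)] ≥ n − E[|E(G)|] = 140 − 139/22 = 2941/22.
Numerically: ≈ 133.682.
(This is only a lower bound; the true E[α(G)] may be larger.)

E[α(G)] ≥ 2941/22 ≈ 133.682.


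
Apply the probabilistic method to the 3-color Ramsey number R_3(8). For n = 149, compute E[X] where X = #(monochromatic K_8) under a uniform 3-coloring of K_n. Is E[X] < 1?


E[X] = C(149, 8) · 3^{1 − 28} = 4976826800946 · 3^{−27} = 4976826800946/7625597484987.
As a reduced fraction: E[X] = 1658942266982/2541865828329 ≈ 0.652647.
Is E[X] < 1? YES.
Since E[X] < 1, there exists a 3-coloring of K_{149} with no monochromatic K_8; hence R_3(8) > 149.

E[X] = 1658942266982/2541865828329 ≈ 0.652647; E[X] < 1, so R_3(8) > 149.


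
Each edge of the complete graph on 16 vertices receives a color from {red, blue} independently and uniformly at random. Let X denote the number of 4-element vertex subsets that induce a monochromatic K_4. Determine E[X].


Let X = Σ_S X_S over the C(16, 4) = 1820 subsets S of size 4, where X_S = 1 if the K_4 on S is monochromatic.
For a fixed S, the K_4 on S has C(4, 2) = 6 edges. P[all 6 edges red] = (1/2)^6, and likewise for blue, so P[monochromatic] = 2·(1/2)^6 = 2^{1 − 6} = 1/32.
By linearity of expectation: E[X] = C(16, 4) · 2^{1 − 6} = 1820 · 1/32 = 455/8.
Numerically: E[X] ≈ 56.8750.

E[X] = C(16,4)·2^(1−C(4,2)) = 455/8 ≈ 56.8750.


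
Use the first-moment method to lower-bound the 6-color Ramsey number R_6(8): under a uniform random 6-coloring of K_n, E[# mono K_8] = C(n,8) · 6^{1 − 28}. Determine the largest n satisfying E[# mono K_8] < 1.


We need C(n, 8) · 6^{1 − 28} < 1, i.e. C(n, 8) < 6^{28 − 1} = 1023490369077469249536.
Check values of n near the boundary:
  n = 1592: C(1592, 8) = 1005480414540892933435; 1005480414540892933435 < 1023490369077469249536? YES
  n = 1593: C(1593, 8) = 1010555394551193970323; 1010555394551193970323 < 1023490369077469249536? YES
  n = 1594: C(1594, 8) = 1015652773590544255167; 1015652773590544255167 < 1023490369077469249536? YES
  n = 1595: C(1595, 8) = 1020772636343363633895; 1020772636343363633895 < 1023490369077469249536? YES
  n = 1596: C(1596, 8) = 1025915067760710553965; 1025915067760710553965 < 1023490369077469249536? NO
  n = 1597: C(1597, 8) = 1031080153060953275445; 1031080153060953275445 < 1023490369077469249536? NO
The largest n with C(n, 8) < 1023490369077469249536 is n = 1595 (where E[X] = 113419181815929292655/113721152119718805504 ≈ 0.99734). Hence R_6(8) > 1595, i.e. R_6(8) ≥ 1596.

Largest n = 1595; hence R_6(8) > 1595.


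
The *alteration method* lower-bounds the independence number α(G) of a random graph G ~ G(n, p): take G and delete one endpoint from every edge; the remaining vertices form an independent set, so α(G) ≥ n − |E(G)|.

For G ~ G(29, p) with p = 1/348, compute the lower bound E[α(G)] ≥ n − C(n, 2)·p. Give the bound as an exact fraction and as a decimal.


E[|E(G)|] = C(29, 2)·p = 406 · (1/348) = 7/6.
E[α(G)] ≥ n − E[|E(G)|] = 29 − 7/6 = 167/6.
Numerically: ≈ 27.8333.
(This is only a lower bound; the true E[α(G)] may be larger.)

E[α(G)] ≥ 167/6 ≈ 27.8333.


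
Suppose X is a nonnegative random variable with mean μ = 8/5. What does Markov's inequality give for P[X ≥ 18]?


μ = E[X] = 8/5, a = 18.
Markov: P[X ≥ 18] ≤ μ/a = (8/5)/18 = 4/45.
Numerically: ≈ 0.088889.
(Since a = 18 > μ = 1.600000, the bound 4/45 is < 1 and informative.)

P[X ≥ 18] ≤ 4/45 ≈ 0.088889.


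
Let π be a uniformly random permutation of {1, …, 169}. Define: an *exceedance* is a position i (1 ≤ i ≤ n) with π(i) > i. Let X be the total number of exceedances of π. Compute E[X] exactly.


Write X = Σ_{i=1}^{169} X_i, where X_i = 1_{π(i) > i}.
For each fixed i, π(i) is uniform over {1, …, 169} (marginal of a uniform permutation), so P[π(i) > i] = (n − i)/n. Summing: Σ_{i=1}^{169} (n − i)/n = (0 + 1 + … + 168)/169 = 169(169 − 1)/(2·169) = (169 − 1)/2.
Hence E[X] = Σ_{i=1}^{169} (169 − i)/169 = 84 ≈ 84.0000.

E[X] = 84 = 84.0000.


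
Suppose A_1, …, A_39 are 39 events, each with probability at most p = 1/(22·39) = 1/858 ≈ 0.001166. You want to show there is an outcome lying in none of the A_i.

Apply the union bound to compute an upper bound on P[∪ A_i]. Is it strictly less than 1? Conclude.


Union bound: P[∪_{i=1}^{39} A_i] ≤ Σ_i P[A_i] ≤ 39·p = 39·(1/858) = 1/22.
Numerically: 1/22 ≈ 0.045455.
Is 1/22 < 1? YES.
Since P[∪ A_i] ≤ 1/22 < 1, the complement has P[∩ A_i^c] ≥ 1 − 1/22 = 21/22 > 0, so some outcome avoids every A_i.

39·p = 1/22 ≈ 0.045455; existence CERTIFIED by the union bound.


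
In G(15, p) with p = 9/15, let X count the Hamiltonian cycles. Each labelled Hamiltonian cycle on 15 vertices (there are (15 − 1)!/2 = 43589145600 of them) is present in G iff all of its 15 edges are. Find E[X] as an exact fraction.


K_15 has (15 − 1)!/2 = 43589145600 labelled Hamiltonian cycles.
For each such Hamiltonian cycle H, let X_H = 1 if all 15 edges of H are present in G. Then P[X_H = 1] = p^{15} = (3/5)^{15} = 14348907/30517578125.
By linearity of expectation: E[X] = Σ_H E[X_H] = 43589145600 · p^{15} = 43589145600 · 14348907/30517578125 = 25018263856954368/1220703125.
Numerically: E[X] ≈ 2.049e+07.

E[X] = 43589145600 · (3/5)^{15} = 25018263856954368/1220703125 ≈ 2.049e+07.


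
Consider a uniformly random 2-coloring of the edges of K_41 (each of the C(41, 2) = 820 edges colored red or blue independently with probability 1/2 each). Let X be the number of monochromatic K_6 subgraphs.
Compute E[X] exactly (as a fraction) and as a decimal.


Let X = Σ_S X_S over the C(41, 6) = 4496388 subsets S of size 6, where X_S = 1 if the K_6 on S is monochromatic.
For a fixed S, the K_6 on S has C(6, 2) = 15 edges. P[all 15 edges red] = (1/2)^15, and likewise for blue, so P[monochromatic] = 2·(1/2)^15 = 2^{1 − 15} = 1/16384.
Summing: E[X] = C(41, 6) · 2^{1 − 15} = 4496388 · 1/16384 = 1124097/4096.
Numerically: E[X] ≈ 274.437744.

E[X] = C(41,6)·2^(1−C(6,2)) = 1124097/4096 ≈ 274.437744.


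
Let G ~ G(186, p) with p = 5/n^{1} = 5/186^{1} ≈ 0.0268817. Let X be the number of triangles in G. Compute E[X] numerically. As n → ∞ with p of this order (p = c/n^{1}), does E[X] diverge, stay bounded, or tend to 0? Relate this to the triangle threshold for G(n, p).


Number of potential triangles: C(186, 3) = 1055240.
Each occurs with probability p³ ≈ (0.0268817)³ ≈ 1.94254541e-05.
By linearity: E[X] = C(186, 3)·p³ ≈ 1055240 · 1.94254541e-05 ≈ 20.498516.
Here α = 1, so p = 5/n is exactly at the triangle threshold p ~ 1/n. Asymptotically E[X] → c³/6 = 5³/6 = 125/6 ≈ 20.833333, a bounded constant. In this regime the triangle count is asymptotically Poisson(c³/6).

E[X] ≈ 20.498516; in regime p = Θ(1/n^{1}) E[X] stays bounded (at the triangle threshold p ~ 1/n).


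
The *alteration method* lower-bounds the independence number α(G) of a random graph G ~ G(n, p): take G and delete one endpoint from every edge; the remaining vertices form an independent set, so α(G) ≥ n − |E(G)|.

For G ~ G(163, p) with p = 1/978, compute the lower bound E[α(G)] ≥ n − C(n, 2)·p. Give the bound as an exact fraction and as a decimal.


E[|E(G)|] = C(163, 2)·p = 13203 · (1/978) = 27/2.
E[α(G)] ≥ n − E[|E(G)|] = 163 − 27/2 = 299/2.
Numerically: ≈ 149.5000.
(This is only a lower bound; the true E[α(G)] may be larger.)

E[α(G)] ≥ 299/2 ≈ 149.5000.


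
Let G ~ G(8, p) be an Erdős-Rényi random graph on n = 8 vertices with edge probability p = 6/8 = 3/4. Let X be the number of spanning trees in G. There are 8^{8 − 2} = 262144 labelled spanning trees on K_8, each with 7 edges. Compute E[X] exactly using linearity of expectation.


K_8 has 8^{8 − 2} = 262144 labelled spanning trees.
For each such spanning tree H, let X_H = 1 if all 7 edges of H are present in G. Then P[X_H = 1] = p^{7} = (3/4)^{7} = 2187/16384.
Summing the indicators: E[X] = Σ_H E[X_H] = 262144 · p^{7} = 262144 · 2187/16384 = 34992.
Numerically: E[X] ≈ 3.5e+04.

E[X] = 262144 · (3/4)^{7} = 34992 ≈ 3.5e+04.


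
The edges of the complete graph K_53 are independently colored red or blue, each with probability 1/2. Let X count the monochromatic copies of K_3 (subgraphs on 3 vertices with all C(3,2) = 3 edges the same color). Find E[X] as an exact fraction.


Let X = Σ_S X_S over the C(53, 3) = 23426 subsets S of size 3, where X_S = 1 if the K_3 on S is monochromatic.
For a fixed S, the K_3 on S has C(3, 2) = 3 edges. P[all 3 edges red] = (1/2)^3, and likewise for blue, so P[monochromatic] = 2·(1/2)^3 = 2^{1 − 3} = 1/4.
By linearity of expectation: E[X] = C(53, 3) · 2^{1 − 3} = 23426 · 1/4 = 11713/2.
Numerically: E[X] ≈ 5856.5000.

E[X] = C(53,3)·2^(1−C(3,2)) = 11713/2 ≈ 5856.5000.


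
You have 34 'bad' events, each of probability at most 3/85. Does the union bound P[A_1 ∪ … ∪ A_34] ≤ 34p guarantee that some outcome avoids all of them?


Union bound: P[∪_{i=1}^{34} A_i] ≤ Σ_i P[A_i] ≤ 34·p = 34·(3/85) = 6/5.
Numerically: 6/5 ≈ 1.2000.
Is 6/5 < 1? NO.
Since the bound 6/5 is ≥ 1, the union bound is uninformative here; it does NOT by itself certify existence.

34·p = 6/5 ≈ 1.2000; existence NOT certified by the union bound.


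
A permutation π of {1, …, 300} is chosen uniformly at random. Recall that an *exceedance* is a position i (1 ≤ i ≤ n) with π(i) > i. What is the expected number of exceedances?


Write X = Σ_{i=1}^{300} X_i, where X_i = 1_{π(i) > i}.
For each fixed i, π(i) is uniform over {1, …, 300} (marginal of a uniform permutation), so P[π(i) > i] = (n − i)/n. Summing: Σ_{i=1}^{300} (n − i)/n = (0 + 1 + … + 299)/300 = 300(300 − 1)/(2·300) = (300 − 1)/2.
Hence E[X] = Σ_{i=1}^{300} (300 − i)/300 = 299/2 ≈ 149.50000.

E[X] = 299/2 = 149.50000.


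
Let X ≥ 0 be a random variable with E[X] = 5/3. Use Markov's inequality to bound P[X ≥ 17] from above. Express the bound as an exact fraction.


μ = E[X] = 5/3, a = 17.
Markov: P[X ≥ 17] ≤ μ/a = (5/3)/17 = 5/51.
Numerically: ≈ 0.098.
(Since a = 17 > μ = 1.667, the bound 5/51 is < 1 and informative.)

P[X ≥ 17] ≤ 5/51 ≈ 0.098.


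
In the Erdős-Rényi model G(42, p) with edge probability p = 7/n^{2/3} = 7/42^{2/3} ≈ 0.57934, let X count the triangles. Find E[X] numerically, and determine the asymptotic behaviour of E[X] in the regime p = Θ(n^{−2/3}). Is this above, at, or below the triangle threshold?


Number of potential triangles: C(42, 3) = 11480.
Each occurs with probability p³ ≈ (0.57934)³ ≈ 1.9444444e-01.
By linearity: E[X] = C(42, 3)·p³ ≈ 11480 · 1.9444444e-01 ≈ 2232.22222.
Since α = 2/3 < 1, p = c/n^{2/3} ≫ 1/n is above the triangle threshold p ~ 1/n. Asymptotically E[X] ~ (c³/6)·n^{3(1−α)} = (7³/6)·n^{1} → ∞; triangles are abundant w.h.p.

E[X] ≈ 2232.22222; in regime p = Θ(1/n^{2/3}) E[X] diverges (above the triangle threshold p ~ 1/n).


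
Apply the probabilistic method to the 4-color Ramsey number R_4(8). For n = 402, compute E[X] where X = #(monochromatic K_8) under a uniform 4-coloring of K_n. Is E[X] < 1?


E[X] = C(402, 8) · 4^{1 − 28} = 15770615726749950 · 4^{−27} = 15770615726749950/18014398509481984.
As a reduced fraction: E[X] = 7885307863374975/9007199254740992 ≈ 0.8754.
Is E[X] < 1? YES.
Since E[X] < 1, there exists a 4-coloring of K_{402} with no monochromatic K_8; hence R_4(8) > 402.

E[X] = 7885307863374975/9007199254740992 ≈ 0.8754; E[X] < 1, so R_4(8) > 402.


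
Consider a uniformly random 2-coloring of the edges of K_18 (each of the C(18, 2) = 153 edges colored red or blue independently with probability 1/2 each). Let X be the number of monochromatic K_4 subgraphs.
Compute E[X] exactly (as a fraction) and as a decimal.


Let X = Σ_S X_S over the C(18, 4) = 3060 subsets S of size 4, where X_S = 1 if the K_4 on S is monochromatic.
For a fixed S, the K_4 on S has C(4, 2) = 6 edges. P[all 6 edges red] = (1/2)^6, and likewise for blue, so P[monochromatic] = 2·(1/2)^6 = 2^{1 − 6} = 1/32.
By linearity: E[X] = C(18, 4) · 2^{1 − 6} = 3060 · 1/32 = 765/8.
Numerically: E[X] ≈ 95.625.

E[X] = C(18,4)·2^(1−C(4,2)) = 765/8 ≈ 95.625.


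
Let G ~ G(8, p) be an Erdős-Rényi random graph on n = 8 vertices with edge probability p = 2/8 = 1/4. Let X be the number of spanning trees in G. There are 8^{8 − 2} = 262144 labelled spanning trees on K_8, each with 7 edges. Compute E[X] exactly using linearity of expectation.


K_8 has 8^{8 − 2} = 262144 labelled spanning trees.
For each such spanning tree H, let X_H = 1 if all 7 edges of H are present in G. Then P[X_H = 1] = p^{7} = (1/4)^{7} = 1/16384.
By linearity: E[X] = Σ_H E[X_H] = 262144 · p^{7} = 262144 · 1/16384 = 16.
Numerically: E[X] ≈ 16.

E[X] = 262144 · (1/4)^{7} = 16 ≈ 16.


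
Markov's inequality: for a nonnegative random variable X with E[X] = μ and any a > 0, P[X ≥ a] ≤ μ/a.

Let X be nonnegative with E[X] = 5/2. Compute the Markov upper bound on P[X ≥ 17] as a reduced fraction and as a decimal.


μ = E[X] = 5/2, a = 17.
Markov: P[X ≥ 17] ≤ μ/a = (5/2)/17 = 5/34.
Numerically: ≈ 0.14706.
(Since a = 17 > μ = 2.50000, the bound 5/34 is < 1 and informative.)

P[X ≥ 17] ≤ 5/34 ≈ 0.14706.


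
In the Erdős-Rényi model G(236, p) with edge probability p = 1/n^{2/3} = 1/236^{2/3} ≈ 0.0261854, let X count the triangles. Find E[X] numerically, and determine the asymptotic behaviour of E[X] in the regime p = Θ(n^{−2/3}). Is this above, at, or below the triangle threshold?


Number of potential triangles: C(236, 3) = 2162940.
Each occurs with probability p³ ≈ (0.0261854)³ ≈ 1.79546107e-05.
By linearity: E[X] = C(236, 3)·p³ ≈ 2162940 · 1.79546107e-05 ≈ 38.834746.
Since α = 2/3 < 1, p = c/n^{2/3} ≫ 1/n is above the triangle threshold p ~ 1/n. Asymptotically E[X] ~ (c³/6)·n^{3(1−α)} = (1³/6)·n^{1} → ∞; triangles are abundant w.h.p.

E[X] ≈ 38.834746; in regime p = Θ(1/n^{2/3}) E[X] diverges (above the triangle threshold p ~ 1/n).


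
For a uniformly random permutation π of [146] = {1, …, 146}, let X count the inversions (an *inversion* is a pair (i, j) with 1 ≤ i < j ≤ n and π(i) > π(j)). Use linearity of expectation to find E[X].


Write X = Σ X_I over the C(146, 2) = 10585 pairs i < j, with X_I the indicator of one inversion.
There are 10585 indicators.
For each fixed pair i < j, the values π(i) and π(j) are two distinct elements of {1, …, 146} in uniformly random order; by symmetry P[π(i) > π(j)] = 1/2.
By linearity: E[X] = 10585 · (1/2) = C(146, 2) · (1/2) = 10585/2 = 10585/2 ≈ 5292.5000.

E[X] = 10585/2 = 5292.5000.


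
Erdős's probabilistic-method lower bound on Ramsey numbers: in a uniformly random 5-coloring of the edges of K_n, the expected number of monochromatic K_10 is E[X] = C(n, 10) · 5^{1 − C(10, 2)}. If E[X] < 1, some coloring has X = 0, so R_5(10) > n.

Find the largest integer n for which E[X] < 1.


We need C(n, 10) · 5^{1 − 45} < 1, i.e. C(n, 10) < 5^{45 − 1} = 5684341886080801486968994140625.
Check values of n near the boundary:
  n = 5386: C(5386, 10) = 5613966214234562222231428510561; 5613966214234562222231428510561 < 5684341886080801486968994140625? YES
  n = 5387: C(5387, 10) = 5624406917627224603154306376491; 5624406917627224603154306376491 < 5684341886080801486968994140625? YES
  n = 5388: C(5388, 10) = 5634865093375880654852250419586; 5634865093375880654852250419586 < 5684341886080801486968994140625? YES
  n = 5389: C(5389, 10) = 5645340767466558997768874792926; 5645340767466558997768874792926 < 5684341886080801486968994140625? YES
  n = 5390: C(5390, 10) = 5655833965919099070255434039753; 5655833965919099070255434039753 < 5684341886080801486968994140625? YES
  n = 5391: C(5391, 10) = 5666344714787188828795213697883; 5666344714787188828795213697883 < 5684341886080801486968994140625? YES
  n = 5392: C(5392, 10) = 5676873040158402483252283957448; 5676873040158402483252283957448 < 5684341886080801486968994140625? YES
  n = 5393: C(5393, 10) = 5687418968154238267170642278008; 5687418968154238267170642278008 < 5684341886080801486968994140625? NO
  n = 5394: C(5394, 10) = 5697982524930156243149785372878; 5697982524930156243149785372878 < 5684341886080801486968994140625? NO
  n = 5395: C(5395, 10) = 5708563736675616143322765475706; 5708563736675616143322765475706 < 5684341886080801486968994140625? NO
The largest n with C(n, 10) < 5684341886080801486968994140625 is n = 5392 (where E[X] = 5676873040158402483252283957448/5684341886080801486968994140625 ≈ 0.998686). Hence R_5(10) > 5392, i.e. R_5(10) ≥ 5393.

Largest n = 5392; hence R_5(10) > 5392.


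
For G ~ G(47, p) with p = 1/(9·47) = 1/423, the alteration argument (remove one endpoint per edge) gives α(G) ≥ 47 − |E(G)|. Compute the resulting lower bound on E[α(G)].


E[|E(G)|] = C(47, 2)·p = 1081 · (1/423) = 23/9.
E[α(G)] ≥ n − E[|E(G)|] = 47 − 23/9 = 400/9.
Numerically: ≈ 44.4444.
(This is only a lower bound; the true E[α(G)] may be larger.)

E[α(G)] ≥ 400/9 ≈ 44.4444.


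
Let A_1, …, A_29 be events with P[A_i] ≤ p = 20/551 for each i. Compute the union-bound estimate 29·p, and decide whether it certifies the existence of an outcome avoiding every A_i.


Union bound: P[∪_{i=1}^{29} A_i] ≤ Σ_i P[A_i] ≤ 29·p = 29·(20/551) = 20/19.
Numerically: 20/19 ≈ 1.0526.
Is 20/19 < 1? NO.
Since the bound 20/19 is ≥ 1, the union bound is uninformative here; it does NOT by itself certify existence.

29·p = 20/19 ≈ 1.0526; existence NOT certified by the union bound.


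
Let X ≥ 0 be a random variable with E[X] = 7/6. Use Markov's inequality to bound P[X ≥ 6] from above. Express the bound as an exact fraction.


μ = E[X] = 7/6, a = 6.
Markov: P[X ≥ 6] ≤ μ/a = (7/6)/6 = 7/36.
Numerically: ≈ 0.19444.
(Since a = 6 > μ = 1.16667, the bound 7/36 is < 1 and informative.)

P[X ≥ 6] ≤ 7/36 ≈ 0.19444.


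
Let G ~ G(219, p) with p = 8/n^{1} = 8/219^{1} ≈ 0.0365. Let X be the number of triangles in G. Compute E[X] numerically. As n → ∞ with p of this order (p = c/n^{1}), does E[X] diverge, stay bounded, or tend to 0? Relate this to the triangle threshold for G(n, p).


Number of potential triangles: C(219, 3) = 1726669.
Each occurs with probability p³ ≈ (0.0365)³ ≈ 4.87458e-05.
By linearity: E[X] = C(219, 3)·p³ ≈ 1726669 · 4.87458e-05 ≈ 84.168.
Here α = 1, so p = 8/n is exactly at the triangle threshold p ~ 1/n. Asymptotically E[X] → c³/6 = 8³/6 = 256/3 ≈ 85.333, a bounded constant. In this regime the triangle count is asymptotically Poisson(c³/6).

E[X] ≈ 84.168; in regime p = Θ(1/n^{1}) E[X] stays bounded (at the triangle threshold p ~ 1/n).


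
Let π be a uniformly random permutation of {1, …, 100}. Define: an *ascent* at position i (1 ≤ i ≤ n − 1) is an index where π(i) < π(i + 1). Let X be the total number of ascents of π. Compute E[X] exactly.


Write X = Σ X_I over i = 1, …, 99, with X_I the indicator of one ascent.
There are 99 indicators.
For each fixed i, the pair (π(i), π(i+1)) is a uniformly random ordered pair of distinct values from {1, …, 100}; by symmetry P[π(i) < π(i+1)] = 1/2.
By linearity: E[X] = 99 · (1/2) = (100 − 1) · (1/2) = 99/2 ≈ 49.500000.

E[X] = 99/2 = 49.500000.


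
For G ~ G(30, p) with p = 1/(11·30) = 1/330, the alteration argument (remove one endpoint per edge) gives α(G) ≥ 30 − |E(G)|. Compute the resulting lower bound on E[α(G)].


E[|E(G)|] = C(30, 2)·p = 435 · (1/330) = 29/22.
E[α(G)] ≥ n − E[|E(G)|] = 30 − 29/22 = 631/22.
Numerically: ≈ 28.681818.
(This is only a lower bound; the true E[α(G)] may be larger.)

E[α(G)] ≥ 631/22 ≈ 28.681818.


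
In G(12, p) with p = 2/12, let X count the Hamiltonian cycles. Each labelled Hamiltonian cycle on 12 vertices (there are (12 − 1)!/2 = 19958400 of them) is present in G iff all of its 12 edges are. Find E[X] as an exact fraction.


K_12 has (12 − 1)!/2 = 19958400 labelled Hamiltonian cycles.
For each such Hamiltonian cycle H, let X_H = 1 if all 12 edges of H are present in G. Then P[X_H = 1] = p^{12} = (1/6)^{12} = 1/2176782336.
By linearity of expectation: E[X] = Σ_H E[X_H] = 19958400 · p^{12} = 19958400 · 1/2176782336 = 1925/209952.
Numerically: E[X] ≈ 0.0091688.

E[X] = 19958400 · (1/6)^{12} = 1925/209952 ≈ 0.0091688.


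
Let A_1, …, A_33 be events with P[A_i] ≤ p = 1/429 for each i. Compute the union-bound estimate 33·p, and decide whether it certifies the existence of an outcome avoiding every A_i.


Union bound: P[∪_{i=1}^{33} A_i] ≤ Σ_i P[A_i] ≤ 33·p = 33·(1/429) = 1/13.
Numerically: 1/13 ≈ 0.0769231.
Is 1/13 < 1? YES.
Since P[∪ A_i] ≤ 1/13 < 1, the complement has P[∩ A_i^c] ≥ 1 − 1/13 = 12/13 > 0, so some outcome avoids every A_i.

33·p = 1/13 ≈ 0.0769231; existence CERTIFIED by the union bound.


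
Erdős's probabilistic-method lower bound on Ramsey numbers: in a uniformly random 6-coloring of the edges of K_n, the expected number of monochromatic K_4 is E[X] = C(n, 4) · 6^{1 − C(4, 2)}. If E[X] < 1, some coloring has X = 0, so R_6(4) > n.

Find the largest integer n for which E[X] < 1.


We need C(n, 4) · 6^{1 − 6} < 1, i.e. C(n, 4) < 6^{6 − 1} = 7776.
Check values of n near the boundary:
  n = 20: C(20, 4) = 4845; 4845 < 7776? YES
  n = 21: C(21, 4) = 5985; 5985 < 7776? YES
  n = 22: C(22, 4) = 7315; 7315 < 7776? YES
  n = 23: C(23, 4) = 8855; 8855 < 7776? NO
  n = 24: C(24, 4) = 10626; 10626 < 7776? NO
  n = 25: C(25, 4) = 12650; 12650 < 7776? NO
The largest n with C(n, 4) < 7776 is n = 22 (where E[X] = 7315/7776 ≈ 0.941). Hence R_6(4) > 22, i.e. R_6(4) ≥ 23.

Largest n = 22; hence R_6(4) > 22.


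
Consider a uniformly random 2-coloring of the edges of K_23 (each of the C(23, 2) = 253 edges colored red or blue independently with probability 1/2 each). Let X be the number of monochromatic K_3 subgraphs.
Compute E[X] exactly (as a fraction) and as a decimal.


Let X = Σ_S X_S over the C(23, 3) = 1771 subsets S of size 3, where X_S = 1 if the K_3 on S is monochromatic.
For a fixed S, the K_3 on S has C(3, 2) = 3 edges. P[all 3 edges red] = (1/2)^3, and likewise for blue, so P[monochromatic] = 2·(1/2)^3 = 2^{1 − 3} = 1/4.
By linearity of expectation: E[X] = C(23, 3) · 2^{1 − 3} = 1771 · 1/4 = 1771/4.
Numerically: E[X] ≈ 442.750000.

E[X] = C(23,3)·2^(1−C(3,2)) = 1771/4 ≈ 442.750000.


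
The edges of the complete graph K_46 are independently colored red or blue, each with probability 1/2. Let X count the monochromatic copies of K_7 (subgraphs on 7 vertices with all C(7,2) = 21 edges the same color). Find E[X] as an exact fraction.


Let X = Σ_S X_S over the C(46, 7) = 53524680 subsets S of size 7, where X_S = 1 if the K_7 on S is monochromatic.
For a fixed S, the K_7 on S has C(7, 2) = 21 edges. P[all 21 edges red] = (1/2)^21, and likewise for blue, so P[monochromatic] = 2·(1/2)^21 = 2^{1 − 21} = 1/1048576.
By linearity: E[X] = C(46, 7) · 2^{1 − 21} = 53524680 · 1/1048576 = 6690585/131072.
Numerically: E[X] ≈ 51.045.

E[X] = C(46,7)·2^(1−C(7,2)) = 6690585/131072 ≈ 51.045.


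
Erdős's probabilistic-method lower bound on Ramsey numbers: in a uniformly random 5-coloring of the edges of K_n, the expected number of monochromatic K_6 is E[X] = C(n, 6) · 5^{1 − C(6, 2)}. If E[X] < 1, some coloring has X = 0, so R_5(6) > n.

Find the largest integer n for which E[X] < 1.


We need C(n, 6) · 5^{1 − 15} < 1, i.e. C(n, 6) < 5^{15 − 1} = 6103515625.
Check values of n near the boundary:
  n = 127: C(127, 6) = 5169379425; 5169379425 < 6103515625? YES
  n = 128: C(128, 6) = 5423611200; 5423611200 < 6103515625? YES
  n = 129: C(129, 6) = 5688177600; 5688177600 < 6103515625? YES
  n = 130: C(130, 6) = 5963412000; 5963412000 < 6103515625? YES
  n = 131: C(131, 6) = 6249655776; 6249655776 < 6103515625? NO
  n = 132: C(132, 6) = 6547258432; 6547258432 < 6103515625? NO
The largest n with C(n, 6) < 6103515625 is n = 130 (where E[X] = 47707296/48828125 ≈ 0.977045). Hence R_5(6) > 130, i.e. R_5(6) ≥ 131.

Largest n = 130; hence R_5(6) > 130.


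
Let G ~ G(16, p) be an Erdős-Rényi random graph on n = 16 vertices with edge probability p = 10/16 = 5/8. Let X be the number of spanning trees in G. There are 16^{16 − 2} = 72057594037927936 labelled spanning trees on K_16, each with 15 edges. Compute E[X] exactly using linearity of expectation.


K_16 has 16^{16 − 2} = 72057594037927936 labelled spanning trees.
For each such spanning tree H, let X_H = 1 if all 15 edges of H are present in G. Then P[X_H = 1] = p^{15} = (5/8)^{15} = 30517578125/35184372088832.
By linearity: E[X] = Σ_H E[X_H] = 72057594037927936 · p^{15} = 72057594037927936 · 30517578125/35184372088832 = 62500000000000.
Numerically: E[X] ≈ 6.25e+13.

E[X] = 72057594037927936 · (5/8)^{15} = 62500000000000 ≈ 6.25e+13.


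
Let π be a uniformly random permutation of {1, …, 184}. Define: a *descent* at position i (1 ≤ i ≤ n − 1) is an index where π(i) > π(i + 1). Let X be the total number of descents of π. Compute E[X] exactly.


Write X = Σ X_I over i = 1, …, 183, with X_I the indicator of one descent.
There are 183 indicators.
For each fixed i, the pair (π(i), π(i+1)) is a uniformly random ordered pair of distinct values from {1, …, 184}; by symmetry P[π(i) > π(i+1)] = 1/2.
By linearity: E[X] = 183 · (1/2) = (184 − 1) · (1/2) = 183/2 ≈ 91.500.

E[X] = 183/2 = 91.500.


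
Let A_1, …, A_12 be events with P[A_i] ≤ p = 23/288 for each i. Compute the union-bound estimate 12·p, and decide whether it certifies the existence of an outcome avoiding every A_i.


Union bound: P[∪_{i=1}^{12} A_i] ≤ Σ_i P[A_i] ≤ 12·p = 12·(23/288) = 23/24.
Numerically: 23/24 ≈ 0.9583.
Is 23/24 < 1? YES.
Since P[∪ A_i] ≤ 23/24 < 1, the complement has P[∩ A_i^c] ≥ 1 − 23/24 = 1/24 > 0, so some outcome avoids every A_i.

12·p = 23/24 ≈ 0.9583; existence CERTIFIED by the union bound.


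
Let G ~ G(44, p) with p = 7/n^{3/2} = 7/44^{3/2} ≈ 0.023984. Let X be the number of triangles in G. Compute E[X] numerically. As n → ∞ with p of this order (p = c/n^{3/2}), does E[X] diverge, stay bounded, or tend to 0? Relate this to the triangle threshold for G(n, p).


Number of potential triangles: C(44, 3) = 13244.
Each occurs with probability p³ ≈ (0.023984)³ ≈ 1.3796124e-05.
By linearity: E[X] = C(44, 3)·p³ ≈ 13244 · 1.3796124e-05 ≈ 0.18272.
Since α = 3/2 > 1, p = c/n^{3/2} = o(1/n) is below the triangle threshold p ~ 1/n. Asymptotically E[X] ~ (c³/6)·n^{3(1−α)} = (7³/6)·n^{-1.5} → 0, so by Markov's inequality G has no triangles w.h.p.

E[X] ≈ 0.18272; in regime p = Θ(1/n^{3/2}) E[X] tends to 0 (below the triangle threshold p ~ 1/n).


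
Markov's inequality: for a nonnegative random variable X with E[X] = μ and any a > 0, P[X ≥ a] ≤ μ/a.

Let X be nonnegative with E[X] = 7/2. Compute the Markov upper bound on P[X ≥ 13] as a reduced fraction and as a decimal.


μ = E[X] = 7/2, a = 13.
Markov: P[X ≥ 13] ≤ μ/a = (7/2)/13 = 7/26.
Numerically: ≈ 0.26923.
(Since a = 13 > μ = 3.50000, the bound 7/26 is < 1 and informative.)

P[X ≥ 13] ≤ 7/26 ≈ 0.26923.


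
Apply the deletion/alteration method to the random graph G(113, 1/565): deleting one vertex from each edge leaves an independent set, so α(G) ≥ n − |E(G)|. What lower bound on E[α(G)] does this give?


E[|E(G)|] = C(113, 2)·p = 6328 · (1/565) = 56/5.
E[α(G)] ≥ n − E[|E(G)|] = 113 − 56/5 = 509/5.
Numerically: ≈ 101.8000.
(This is only a lower bound; the true E[α(G)] may be larger.)

E[α(G)] ≥ 509/5 ≈ 101.8000.


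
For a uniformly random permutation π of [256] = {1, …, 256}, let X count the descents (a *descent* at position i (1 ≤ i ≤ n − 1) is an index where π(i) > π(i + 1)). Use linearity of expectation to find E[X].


Write X = Σ X_I over i = 1, …, 255, with X_I the indicator of one descent.
There are 255 indicators.
For each fixed i, the pair (π(i), π(i+1)) is a uniformly random ordered pair of distinct values from {1, …, 256}; by symmetry P[π(i) > π(i+1)] = 1/2.
By linearity: E[X] = 255 · (1/2) = (256 − 1) · (1/2) = 255/2 ≈ 127.500.

E[X] = 255/2 = 127.500.


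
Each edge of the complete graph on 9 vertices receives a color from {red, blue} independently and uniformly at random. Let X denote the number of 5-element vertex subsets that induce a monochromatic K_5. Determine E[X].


Let X = Σ_S X_S over the C(9, 5) = 126 subsets S of size 5, where X_S = 1 if the K_5 on S is monochromatic.
For a fixed S, the K_5 on S has C(5, 2) = 10 edges. P[all 10 edges red] = (1/2)^10, and likewise for blue, so P[monochromatic] = 2·(1/2)^10 = 2^{1 − 10} = 1/512.
Summing: E[X] = C(9, 5) · 2^{1 − 10} = 126 · 1/512 = 63/256.
Numerically: E[X] ≈ 0.246094.

E[X] = C(9,5)·2^(1−C(5,2)) = 63/256 ≈ 0.246094.


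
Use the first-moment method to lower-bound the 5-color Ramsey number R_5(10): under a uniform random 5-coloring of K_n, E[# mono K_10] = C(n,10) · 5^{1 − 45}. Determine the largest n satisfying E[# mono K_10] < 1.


We need C(n, 10) · 5^{1 − 45} < 1, i.e. C(n, 10) < 5^{45 − 1} = 5684341886080801486968994140625.
Check values of n near the boundary:
  n = 5389: C(5389, 10) = 5645340767466558997768874792926; 5645340767466558997768874792926 < 5684341886080801486968994140625? YES
  n = 5390: C(5390, 10) = 5655833965919099070255434039753; 5655833965919099070255434039753 < 5684341886080801486968994140625? YES
  n = 5391: C(5391, 10) = 5666344714787188828795213697883; 5666344714787188828795213697883 < 5684341886080801486968994140625? YES
  n = 5392: C(5392, 10) = 5676873040158402483252283957448; 5676873040158402483252283957448 < 5684341886080801486968994140625? YES
  n = 5393: C(5393, 10) = 5687418968154238267170642278008; 5687418968154238267170642278008 < 5684341886080801486968994140625? NO
The largest n with C(n, 10) < 5684341886080801486968994140625 is n = 5392 (where E[X] = 5676873040158402483252283957448/5684341886080801486968994140625 ≈ 0.9987). Hence R_5(10) > 5392, i.e. R_5(10) ≥ 5393.

Largest n = 5392; hence R_5(10) > 5392.


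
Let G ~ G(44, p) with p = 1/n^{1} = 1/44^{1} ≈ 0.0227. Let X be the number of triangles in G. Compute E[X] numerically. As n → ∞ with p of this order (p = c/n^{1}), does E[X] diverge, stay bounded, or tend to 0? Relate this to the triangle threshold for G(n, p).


Number of potential triangles: C(44, 3) = 13244.
Each occurs with probability p³ ≈ (0.0227)³ ≈ 1.17393e-05.
By linearity: E[X] = C(44, 3)·p³ ≈ 13244 · 1.17393e-05 ≈ 0.155.
Here α = 1, so p = 1/n is exactly at the triangle threshold p ~ 1/n. Asymptotically E[X] → c³/6 = 1³/6 = 1/6 ≈ 0.167, a bounded constant. In this regime the triangle count is asymptotically Poisson(c³/6).

E[X] ≈ 0.155; in regime p = Θ(1/n^{1}) E[X] stays bounded (at the triangle threshold p ~ 1/n).


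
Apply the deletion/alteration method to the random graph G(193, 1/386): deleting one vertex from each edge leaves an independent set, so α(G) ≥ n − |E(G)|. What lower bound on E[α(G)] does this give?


E[|E(G)|] = C(193, 2)·p = 18528 · (1/386) = 48.
E[α(G)] ≥ n − E[|E(G)|] = 193 − 48 = 145.
Numerically: ≈ 145.000000.
(This is only a lower bound; the true E[α(G)] may be larger.)

E[α(G)] ≥ 145 ≈ 145.000000.


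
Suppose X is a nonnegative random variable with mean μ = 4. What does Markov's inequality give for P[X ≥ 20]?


μ = E[X] = 4, a = 20.
Markov: P[X ≥ 20] ≤ μ/a = (4)/20 = 1/5.
Numerically: ≈ 0.20000.
(Since a = 20 > μ = 4.00000, the bound 1/5 is < 1 and informative.)

P[X ≥ 20] ≤ 1/5 ≈ 0.20000.


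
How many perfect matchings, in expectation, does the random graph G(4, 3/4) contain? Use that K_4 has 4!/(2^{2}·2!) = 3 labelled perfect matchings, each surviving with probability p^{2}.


K_4 has 4!/(2^{2}·2!) = 3 labelled perfect matchings.
For each such perfect matching H, let X_H = 1 if all 2 edges of H are present in G. Then P[X_H = 1] = p^{2} = (3/4)^{2} = 9/16.
By linearity: E[X] = Σ_H E[X_H] = 3 · p^{2} = 3 · 9/16 = 27/16.
Numerically: E[X] ≈ 1.6875.

E[X] = 3 · (3/4)^{2} = 27/16 ≈ 1.6875.


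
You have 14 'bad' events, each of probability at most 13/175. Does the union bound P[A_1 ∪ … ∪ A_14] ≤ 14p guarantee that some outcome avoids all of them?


Union bound: P[∪_{i=1}^{14} A_i] ≤ Σ_i P[A_i] ≤ 14·p = 14·(13/175) = 26/25.
Numerically: 26/25 ≈ 1.040.
Is 26/25 < 1? NO.
Since the bound 26/25 is ≥ 1, the union bound is uninformative here; it does NOT by itself certify existence.

14·p = 26/25 ≈ 1.040; existence NOT certified by the union bound.


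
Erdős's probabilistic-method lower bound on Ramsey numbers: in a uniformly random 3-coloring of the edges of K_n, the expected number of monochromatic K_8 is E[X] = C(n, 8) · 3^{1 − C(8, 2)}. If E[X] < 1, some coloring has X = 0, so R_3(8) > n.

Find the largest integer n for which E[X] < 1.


We need C(n, 8) · 3^{1 − 28} < 1, i.e. C(n, 8) < 3^{28 − 1} = 7625597484987.
Check values of n near the boundary:
  n = 152: C(152, 8) = 5859727868575; 5859727868575 < 7625597484987? YES
  n = 153: C(153, 8) = 6183023199255; 6183023199255 < 7625597484987? YES
  n = 154: C(154, 8) = 6521818990995; 6521818990995 < 7625597484987? YES
  n = 155: C(155, 8) = 6876747915675; 6876747915675 < 7625597484987? YES
  n = 156: C(156, 8) = 7248464019225; 7248464019225 < 7625597484987? YES
  n = 157: C(157, 8) = 7637643295425; 7637643295425 < 7625597484987? NO
  n = 158: C(158, 8) = 8044984271181; 8044984271181 < 7625597484987? NO
The largest n with C(n, 8) < 7625597484987 is n = 156 (where E[X] = 805384891025/847288609443 ≈ 0.951). Hence R_3(8) > 156, i.e. R_3(8) ≥ 157.

Largest n = 156; hence R_3(8) > 156.
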